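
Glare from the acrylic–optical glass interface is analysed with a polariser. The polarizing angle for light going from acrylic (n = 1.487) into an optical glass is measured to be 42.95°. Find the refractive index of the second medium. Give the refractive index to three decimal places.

Brewster's law: tan θ_B = n₂/n₁ (light incident in acrylic, refracted into an optical glass).
n₂ = n₁ tan θ_B = 1.487 × tan 42.95° = 1.384.

n ≈ 1.384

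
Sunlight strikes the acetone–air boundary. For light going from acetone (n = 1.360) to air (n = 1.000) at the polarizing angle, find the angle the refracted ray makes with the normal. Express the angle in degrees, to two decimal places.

θ_B = arctan(n₂/n₁) = arctan(1.000/1.360) = 36.33°.
At Brewster's angle the reflected and refracted rays are perpendicular, so θ_t = 90° − θ_B = 90° − 36.33° = 53.67°.

θ_t ≈ 53.67°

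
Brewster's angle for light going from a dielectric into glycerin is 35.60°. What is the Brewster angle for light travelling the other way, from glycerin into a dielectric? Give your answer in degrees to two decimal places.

θ_B' ≈ 54.40°

Reversing the direction swaps n₁ and n₂, so tan θ_B' = 1/tan θ_B and θ_B' = 90° − θ_B.
Hence θ_B' = 90° − 35.60° = 54.40°.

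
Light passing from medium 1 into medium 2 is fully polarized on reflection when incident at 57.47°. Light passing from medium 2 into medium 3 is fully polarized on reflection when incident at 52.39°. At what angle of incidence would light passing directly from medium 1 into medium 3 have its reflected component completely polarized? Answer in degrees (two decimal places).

n₂/n₁ = tan 57.47° = 1.5679 and n₃/n₂ = tan 52.39° = 1.2981.
So n₃/n₁ = (n₂/n₁)(n₃/n₂) = 1.5679 × 1.2981 = 2.0352.
θ_B(1→3) = arctan(2.0352) = 63.83°.

θ_B ≈ 63.83°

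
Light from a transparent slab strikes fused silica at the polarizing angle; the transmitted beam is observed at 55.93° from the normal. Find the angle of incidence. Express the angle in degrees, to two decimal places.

θ_B ≈ 34.07°

Brewster's condition makes the reflected and refracted beams perpendicular: θ_B + θ_t = 90°.
θ_B = 90° − 55.93° = 34.07°.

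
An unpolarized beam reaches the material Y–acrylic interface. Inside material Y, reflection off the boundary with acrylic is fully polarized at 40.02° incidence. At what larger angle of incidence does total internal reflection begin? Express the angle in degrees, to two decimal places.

θ_c ≈ 57.11°

From Brewster, n₂/n₁ = tan θ_B = tan 40.02° = 0.8397.
Then sin θ_c = n₂/n₁ = 0.8397, so θ_c = arcsin 0.8397 = 57.11°.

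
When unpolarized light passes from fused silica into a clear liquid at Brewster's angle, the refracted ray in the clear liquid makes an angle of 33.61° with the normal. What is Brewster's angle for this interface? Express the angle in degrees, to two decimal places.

Since the reflected and refracted rays are at right angles at the polarizing angle, θ_B + θ_t = 90°.
So θ_B = 90° − θ_t = 90° − 33.61° = 56.39°.

θ_B ≈ 56.39°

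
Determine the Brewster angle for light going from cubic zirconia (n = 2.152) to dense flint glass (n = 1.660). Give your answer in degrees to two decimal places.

θ_B ≈ 37.65°

Brewster's condition: tan θ_B = n₂/n₁ = 1.660/2.152 = 0.7714.
θ_B = arctan(0.7714) = 37.65°.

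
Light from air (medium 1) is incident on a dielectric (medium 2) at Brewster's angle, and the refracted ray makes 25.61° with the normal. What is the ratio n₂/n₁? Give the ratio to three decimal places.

θ_B + θ_t = 90°, so θ_B = 90° − 25.61° = 64.39°.
Then n₂/n₁ = tan θ_B = tan 64.39° = 2.086.

n₂/n₁ ≈ 2.086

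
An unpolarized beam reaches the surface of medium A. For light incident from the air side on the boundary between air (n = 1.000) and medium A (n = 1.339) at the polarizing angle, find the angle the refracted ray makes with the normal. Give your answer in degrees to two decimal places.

First find Brewster's angle: tan θ_B = 1.339/1.000 = 1.3390, giving θ_B = 53.25°.
At Brewster's angle the reflected and refracted rays are perpendicular, so θ_t = 90° − θ_B = 90° − 53.25° = 36.75°.

θ_t ≈ 36.75°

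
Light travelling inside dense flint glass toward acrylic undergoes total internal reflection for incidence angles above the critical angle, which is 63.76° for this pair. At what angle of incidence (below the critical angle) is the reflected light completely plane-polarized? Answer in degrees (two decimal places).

θ_B ≈ 41.89°

n₂/n₁ = sin θ_c = sin 63.76° = 0.8969.
tan θ_B equals the same ratio, so θ_B = arctan(0.8969) = 41.89°.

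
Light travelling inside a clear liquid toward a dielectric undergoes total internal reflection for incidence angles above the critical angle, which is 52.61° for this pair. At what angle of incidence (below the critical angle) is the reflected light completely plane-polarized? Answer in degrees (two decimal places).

n₂/n₁ = sin θ_c = sin 52.61° = 0.7945.
tan θ_B equals the same ratio, so θ_B = arctan(0.7945) = 38.47°.

θ_B ≈ 38.47°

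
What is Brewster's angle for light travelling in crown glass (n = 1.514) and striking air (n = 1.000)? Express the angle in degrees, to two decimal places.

The reflected p-component vanishes when tan θ_B = n₂/n₁.
Brewster's condition: tan θ_B = n₂/n₁ = 1.000/1.514 = 0.6605.
θ_B = arctan(0.6605) = 33.44°.

θ_B ≈ 33.44°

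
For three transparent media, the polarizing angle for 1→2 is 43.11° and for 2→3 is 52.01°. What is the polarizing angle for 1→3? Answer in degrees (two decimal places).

n₂/n₁ = tan 43.11° = 0.9361 and n₃/n₂ = tan 52.01° = 1.2804.
Multiplying, n₃/n₁ = 0.9361 × 1.2804 = 1.1986, and θ_B(1→3) = arctan 1.1986 = 50.16°.

θ_B ≈ 50.16°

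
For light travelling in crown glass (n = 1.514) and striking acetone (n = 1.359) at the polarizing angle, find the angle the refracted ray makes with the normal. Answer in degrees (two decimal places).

tan θ_B = n₂/n₁ = 1.359/1.514 = 0.8976, so θ_B = 41.91°.
The refracted ray is perpendicular to the reflected ray, so θ_t = 90° − θ_B = 48.09°.

θ_t ≈ 48.09°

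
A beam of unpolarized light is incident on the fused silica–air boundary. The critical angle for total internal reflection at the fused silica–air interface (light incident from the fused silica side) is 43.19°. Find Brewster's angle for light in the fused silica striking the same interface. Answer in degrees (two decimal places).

n₂/n₁ = sin θ_c = sin 43.19° = 0.6844.
tan θ_B equals the same ratio, so θ_B = arctan(0.6844) = 34.39°.

θ_B ≈ 34.39°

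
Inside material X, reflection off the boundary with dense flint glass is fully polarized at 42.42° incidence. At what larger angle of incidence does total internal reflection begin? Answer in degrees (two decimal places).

n₂/n₁ = tan 42.42° = 0.9138; the critical angle satisfies sin θ_c = n₂/n₁.
θ_c = arcsin(0.9138) = 66.03°.

θ_c ≈ 66.03°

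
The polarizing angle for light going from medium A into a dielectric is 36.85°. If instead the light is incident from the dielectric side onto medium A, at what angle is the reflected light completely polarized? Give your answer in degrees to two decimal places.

The two Brewster angles are complementary: θ_B' = 90° − θ_B = 90° − 36.85° = 53.15°.

θ_B' ≈ 53.15°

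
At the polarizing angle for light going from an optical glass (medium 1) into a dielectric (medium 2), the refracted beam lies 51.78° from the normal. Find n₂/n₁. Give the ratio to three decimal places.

At Brewster incidence θ_B = 90° − θ_t = 90° − 51.78° = 38.22°.
Then n₂/n₁ = tan θ_B = tan 38.22° = 0.787.

n₂/n₁ ≈ 0.787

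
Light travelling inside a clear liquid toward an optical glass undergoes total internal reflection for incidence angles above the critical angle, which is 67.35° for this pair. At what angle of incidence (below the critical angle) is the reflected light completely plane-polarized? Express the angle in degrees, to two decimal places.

θ_B ≈ 42.70°

n₂/n₁ = sin θ_c = sin 67.35° = 0.9229.
tan θ_B equals the same ratio, so θ_B = arctan(0.9229) = 42.70°.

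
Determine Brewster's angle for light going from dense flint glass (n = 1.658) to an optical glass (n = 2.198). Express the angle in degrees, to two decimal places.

Here n₂/n₁ = 2.198/1.658 = 1.3257, and Brewster's law gives tan θ_B = n₂/n₁.
So θ_B = arctan 1.3257 = 52.97°.

θ_B ≈ 52.97°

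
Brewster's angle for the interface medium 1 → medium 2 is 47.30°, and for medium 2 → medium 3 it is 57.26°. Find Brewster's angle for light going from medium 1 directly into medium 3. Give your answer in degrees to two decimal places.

θ_B ≈ 59.32°

tan θ_B(1→2) = n₂/n₁ = tan 47.30° = 1.0837.
tan θ_B(2→3) = n₃/n₂ = tan 57.26° = 1.5553.
Multiplying, n₃/n₁ = 1.0837 × 1.5553 = 1.6854, and θ_B(1→3) = arctan 1.6854 = 59.32°.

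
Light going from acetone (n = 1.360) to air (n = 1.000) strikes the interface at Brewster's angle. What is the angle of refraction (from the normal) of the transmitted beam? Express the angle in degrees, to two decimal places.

θ_B = arctan(n₂/n₁) = arctan(1.000/1.360) = 36.33°.
At Brewster's angle the reflected and refracted rays are perpendicular, so θ_t = 90° − θ_B = 90° − 36.33° = 53.67°.

θ_t ≈ 53.67°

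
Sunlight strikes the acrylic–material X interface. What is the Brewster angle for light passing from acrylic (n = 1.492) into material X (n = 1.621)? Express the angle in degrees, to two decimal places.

Here n₂/n₁ = 1.621/1.492 = 1.0865, and Brewster's law gives tan θ_B = n₂/n₁. Taking the arctangent, θ_B = 47.37°.

θ_B ≈ 47.37°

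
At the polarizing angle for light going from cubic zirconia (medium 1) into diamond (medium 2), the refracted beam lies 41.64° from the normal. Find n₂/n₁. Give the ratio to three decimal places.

θ_B + θ_t = 90°, so θ_B = 90° − 41.64° = 48.36°.
Then n₂/n₁ = tan θ_B = tan 48.36° = 1.125.

n₂/n₁ ≈ 1.125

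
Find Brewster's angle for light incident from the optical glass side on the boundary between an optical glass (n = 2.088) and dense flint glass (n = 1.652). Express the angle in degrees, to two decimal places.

tan θ_B = n₂/n₁ = 1.652/2.088 = 0.7912. Taking the arctangent, θ_B = 38.35°.

θ_B ≈ 38.35°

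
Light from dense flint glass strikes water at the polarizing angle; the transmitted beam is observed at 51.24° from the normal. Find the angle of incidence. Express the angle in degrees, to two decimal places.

θ_B ≈ 38.76°

At Brewster's angle the reflected and refracted rays are perpendicular, so θ_B + θ_t = 90°.
So θ_B = 90° − θ_t = 90° − 51.24° = 38.76°.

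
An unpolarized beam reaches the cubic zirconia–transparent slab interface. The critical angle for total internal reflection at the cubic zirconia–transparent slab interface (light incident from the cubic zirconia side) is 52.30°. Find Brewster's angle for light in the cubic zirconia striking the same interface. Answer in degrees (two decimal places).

sin θ_c = n₂/n₁, so n₂/n₁ = sin 52.30° = 0.7912.
Brewster: tan θ_B = n₂/n₁ = 0.7912.
θ_B = arctan(0.7912) = 38.35°.

θ_B ≈ 38.35°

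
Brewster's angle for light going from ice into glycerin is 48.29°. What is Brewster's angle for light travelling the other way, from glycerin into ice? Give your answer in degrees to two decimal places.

θ_B' ≈ 41.71°

Reversing the direction swaps n₁ and n₂, so tan θ_B' = 1/tan θ_B and θ_B' = 90° − θ_B.
Hence θ_B' = 90° − 48.29° = 41.71°.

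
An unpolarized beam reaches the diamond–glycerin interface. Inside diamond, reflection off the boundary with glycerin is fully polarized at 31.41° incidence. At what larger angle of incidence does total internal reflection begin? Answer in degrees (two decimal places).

θ_c ≈ 37.64°

n₂/n₁ = tan 31.41° = 0.6106; the critical angle satisfies sin θ_c = n₂/n₁.
θ_c = arcsin(0.6106) = 37.64°.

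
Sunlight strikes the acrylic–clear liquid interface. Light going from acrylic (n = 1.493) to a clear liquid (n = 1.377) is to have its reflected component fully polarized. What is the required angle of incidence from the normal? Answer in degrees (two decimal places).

Brewster's condition: tan θ_B = n₂/n₁ = 1.377/1.493 = 0.9223.
θ_B = arctan(0.9223) = 42.69°.

θ_B ≈ 42.69°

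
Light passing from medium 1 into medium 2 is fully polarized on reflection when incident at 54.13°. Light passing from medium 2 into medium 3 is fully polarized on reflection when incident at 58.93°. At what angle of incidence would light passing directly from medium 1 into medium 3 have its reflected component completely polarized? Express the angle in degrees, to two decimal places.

tan θ_B(1→2) = n₂/n₁ = tan 54.13° = 1.3830.
tan θ_B(2→3) = n₃/n₂ = tan 58.93° = 1.6597.
n₃/n₁ = 2.2953. Then tan θ_B(1→3) = n₃/n₁, so θ_B(1→3) = arctan(2.2953) = 66.46°.

θ_B ≈ 66.46°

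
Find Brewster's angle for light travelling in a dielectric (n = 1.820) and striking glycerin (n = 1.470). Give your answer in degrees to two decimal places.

θ_B ≈ 38.93°

The reflected p-component vanishes when tan θ_B = n₂/n₁.
Brewster's condition: tan θ_B = n₂/n₁ = 1.470/1.820 = 0.8077.
θ_B = arctan(0.8077) = 38.93°.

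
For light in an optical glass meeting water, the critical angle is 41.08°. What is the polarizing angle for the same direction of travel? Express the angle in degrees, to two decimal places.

θ_B ≈ 33.31°

sin θ_c = n₂/n₁, so n₂/n₁ = sin 41.08° = 0.6571.
Brewster: tan θ_B = n₂/n₁ = 0.6571.
θ_B = arctan(0.6571) = 33.31°.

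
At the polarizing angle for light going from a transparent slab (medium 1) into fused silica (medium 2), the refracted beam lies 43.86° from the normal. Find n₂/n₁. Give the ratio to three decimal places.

n₂/n₁ ≈ 1.041

At Brewster incidence θ_B = 90° − θ_t = 90° − 43.86° = 46.14°.
tan θ_B = n₂/n₁, so n₂/n₁ = tan 46.14° = 1.041.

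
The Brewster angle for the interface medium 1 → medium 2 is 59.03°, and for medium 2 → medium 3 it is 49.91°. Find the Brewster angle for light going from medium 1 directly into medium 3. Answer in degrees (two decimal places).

Each Brewster angle gives a ratio: n₂/n₁ = tan 59.03° = 1.6663, n₃/n₂ = tan 49.91° = 1.1880.
n₃/n₁ = 1.9794. Then tan θ_B(1→3) = n₃/n₁, so θ_B(1→3) = arctan(1.9794) = 63.20°.

θ_B ≈ 63.20°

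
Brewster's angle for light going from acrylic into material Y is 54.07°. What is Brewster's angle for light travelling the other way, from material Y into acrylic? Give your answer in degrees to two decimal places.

Reversing the direction swaps n₁ and n₂, so tan θ_B' = 1/tan θ_B and θ_B' = 90° − θ_B.
Hence θ_B' = 90° − 54.07° = 35.93°.

θ_B' ≈ 35.93°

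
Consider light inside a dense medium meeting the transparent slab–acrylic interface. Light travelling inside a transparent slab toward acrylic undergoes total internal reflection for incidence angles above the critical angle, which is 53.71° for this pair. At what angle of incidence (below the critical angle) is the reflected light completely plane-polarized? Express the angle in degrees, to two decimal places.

θ_B ≈ 38.87°

At the critical angle sin θ_c = n₂/n₁, giving n₂/n₁ = sin 53.71° = 0.8060.
Then tan θ_B = n₂/n₁ = 0.8060, so θ_B = arctan 0.8060 = 38.87°.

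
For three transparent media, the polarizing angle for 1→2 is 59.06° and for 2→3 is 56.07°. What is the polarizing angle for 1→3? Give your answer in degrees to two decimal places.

θ_B ≈ 68.04°

tan θ_B(1→2) = n₂/n₁ = tan 59.06° = 1.6682.
tan θ_B(2→3) = n₃/n₂ = tan 56.07° = 1.4865.
n₃/n₁ = 2.4798. Then tan θ_B(1→3) = n₃/n₁, so θ_B(1→3) = arctan(2.4798) = 68.04°.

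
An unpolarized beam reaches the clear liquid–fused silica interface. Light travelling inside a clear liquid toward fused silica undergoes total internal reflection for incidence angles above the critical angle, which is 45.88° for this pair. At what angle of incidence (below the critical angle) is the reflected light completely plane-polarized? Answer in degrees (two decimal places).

n₂/n₁ = sin θ_c = sin 45.88° = 0.7179.
tan θ_B equals the same ratio, so θ_B = arctan(0.7179) = 35.67°.

θ_B ≈ 35.67°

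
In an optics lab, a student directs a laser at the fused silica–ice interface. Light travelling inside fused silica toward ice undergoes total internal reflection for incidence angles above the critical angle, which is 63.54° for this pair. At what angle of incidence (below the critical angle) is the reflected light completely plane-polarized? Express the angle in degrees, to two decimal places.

θ_B ≈ 41.84°

sin θ_c = n₂/n₁, so n₂/n₁ = sin 63.54° = 0.8952.
Brewster: tan θ_B = n₂/n₁ = 0.8952.
θ_B = arctan(0.8952) = 41.84°.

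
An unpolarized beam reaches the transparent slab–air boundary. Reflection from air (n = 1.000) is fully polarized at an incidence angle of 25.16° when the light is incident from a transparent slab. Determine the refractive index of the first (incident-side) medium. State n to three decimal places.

At Brewster's angle, tan θ_B = n₂/n₁ with n₁ on the incident side (a transparent slab) and n₂ on the transmitted side (air).
n₁ = n₂ / tan θ_B = 1.000 / tan 25.16° = 2.129.

n ≈ 2.129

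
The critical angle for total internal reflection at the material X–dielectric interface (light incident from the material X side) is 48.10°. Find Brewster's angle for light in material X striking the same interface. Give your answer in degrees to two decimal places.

θ_B ≈ 36.66°

n₂/n₁ = sin θ_c = sin 48.10° = 0.7443.
tan θ_B equals the same ratio, so θ_B = arctan(0.7443) = 36.66°.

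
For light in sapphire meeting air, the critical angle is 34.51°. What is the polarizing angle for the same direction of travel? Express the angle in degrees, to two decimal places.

θ_B ≈ 29.53°

n₂/n₁ = sin θ_c = sin 34.51° = 0.5666.
tan θ_B equals the same ratio, so θ_B = arctan(0.5666) = 29.53°.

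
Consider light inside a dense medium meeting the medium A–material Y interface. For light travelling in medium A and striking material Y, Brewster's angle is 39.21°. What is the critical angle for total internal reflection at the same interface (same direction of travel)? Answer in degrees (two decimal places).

n₂/n₁ = tan 39.21° = 0.8159; the critical angle satisfies sin θ_c = n₂/n₁.
θ_c = arcsin(0.8159) = 54.67°.

θ_c ≈ 54.67°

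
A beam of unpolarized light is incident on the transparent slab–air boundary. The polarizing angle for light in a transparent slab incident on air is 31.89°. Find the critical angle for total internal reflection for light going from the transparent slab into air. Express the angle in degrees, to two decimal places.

n₂/n₁ = tan 31.89° = 0.6222; the critical angle satisfies sin θ_c = n₂/n₁.
θ_c = arcsin(0.6222) = 38.48°.

θ_c ≈ 38.48°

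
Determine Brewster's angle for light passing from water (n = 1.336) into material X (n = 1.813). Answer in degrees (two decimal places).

θ_B ≈ 53.61°

Here n₂/n₁ = 1.813/1.336 = 1.3570, and Brewster's law gives tan θ_B = n₂/n₁. Taking the arctangent, θ_B = 53.61°.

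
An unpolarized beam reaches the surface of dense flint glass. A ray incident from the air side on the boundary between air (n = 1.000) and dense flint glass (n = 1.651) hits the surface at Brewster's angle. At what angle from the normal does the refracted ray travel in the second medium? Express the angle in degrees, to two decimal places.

θ_t ≈ 31.20°

θ_B = arctan(n₂/n₁) = arctan(1.651/1.000) = 58.80°.
Since θ_B + θ_t = 90° at Brewster incidence, θ_t = 90° − 58.80° = 31.20°.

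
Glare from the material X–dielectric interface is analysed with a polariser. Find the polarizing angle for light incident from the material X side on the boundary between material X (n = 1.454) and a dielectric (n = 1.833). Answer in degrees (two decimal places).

Brewster's condition: tan θ_B = n₂/n₁ = 1.833/1.454 = 1.2607.
So θ_B = arctan 1.2607 = 51.58°.

θ_B ≈ 51.58°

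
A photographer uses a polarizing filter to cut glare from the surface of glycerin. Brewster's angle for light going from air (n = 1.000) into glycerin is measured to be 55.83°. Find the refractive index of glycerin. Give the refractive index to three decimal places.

n ≈ 1.473

Brewster's law: tan θ_B = n₂/n₁ (light incident in air, refracted into glycerin).
n₂ = n₁ tan θ_B = 1.000 × tan 55.83° = 1.473.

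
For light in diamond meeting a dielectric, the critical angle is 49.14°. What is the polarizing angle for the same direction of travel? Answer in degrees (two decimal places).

θ_B ≈ 37.10°

At the critical angle sin θ_c = n₂/n₁, giving n₂/n₁ = sin 49.14° = 0.7563.
Then tan θ_B = n₂/n₁ = 0.7563, so θ_B = arctan 0.7563 = 37.10°.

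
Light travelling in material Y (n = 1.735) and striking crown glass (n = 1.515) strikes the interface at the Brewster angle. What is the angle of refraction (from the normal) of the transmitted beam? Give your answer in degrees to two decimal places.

tan θ_B = n₂/n₁ = 1.515/1.735 = 0.8732, so θ_B = 41.13°.
At Brewster's angle the reflected and refracted rays are perpendicular, so θ_t = 90° − θ_B = 90° − 41.13° = 48.87°.

θ_t ≈ 48.87°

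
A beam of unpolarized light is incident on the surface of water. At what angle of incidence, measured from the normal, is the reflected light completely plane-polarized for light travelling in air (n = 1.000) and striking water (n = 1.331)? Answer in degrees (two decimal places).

Here n₂/n₁ = 1.331/1.000 = 1.3310, and Brewster's law gives tan θ_B = n₂/n₁. Taking the arctangent, θ_B = 53.08°.

θ_B ≈ 53.08°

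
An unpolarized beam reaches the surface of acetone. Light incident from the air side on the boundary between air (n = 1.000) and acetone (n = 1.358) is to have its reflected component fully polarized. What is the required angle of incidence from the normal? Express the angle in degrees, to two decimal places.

θ_B ≈ 53.63°

Here n₂/n₁ = 1.358/1.000 = 1.3580, and Brewster's law gives tan θ_B = n₂/n₁. Taking the arctangent, θ_B = 53.63°.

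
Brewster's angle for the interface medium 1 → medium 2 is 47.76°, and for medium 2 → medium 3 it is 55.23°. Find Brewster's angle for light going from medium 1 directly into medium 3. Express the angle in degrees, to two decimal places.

θ_B ≈ 57.77°

tan θ_B(1→2) = n₂/n₁ = tan 47.76° = 1.1013.
tan θ_B(2→3) = n₃/n₂ = tan 55.23° = 1.4404.
Multiplying, n₃/n₁ = 1.1013 × 1.4404 = 1.5863, and θ_B(1→3) = arctan 1.5863 = 57.77°.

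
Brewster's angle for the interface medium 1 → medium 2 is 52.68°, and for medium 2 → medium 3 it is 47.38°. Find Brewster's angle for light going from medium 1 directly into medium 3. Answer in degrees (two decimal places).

Each Brewster angle gives a ratio: n₂/n₁ = tan 52.68° = 1.3117, n₃/n₂ = tan 47.38° = 1.0867.
So n₃/n₁ = (n₂/n₁)(n₃/n₂) = 1.3117 × 1.0867 = 1.4255.
θ_B(1→3) = arctan(1.4255) = 54.95°.

θ_B ≈ 54.95°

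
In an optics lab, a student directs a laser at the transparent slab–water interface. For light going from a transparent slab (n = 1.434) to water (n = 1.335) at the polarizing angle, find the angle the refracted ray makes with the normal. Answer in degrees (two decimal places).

First find Brewster's angle: tan θ_B = 1.335/1.434 = 0.9310, giving θ_B = 42.95°.
The refracted ray is perpendicular to the reflected ray, so θ_t = 90° − θ_B = 47.05°.

θ_t ≈ 47.05°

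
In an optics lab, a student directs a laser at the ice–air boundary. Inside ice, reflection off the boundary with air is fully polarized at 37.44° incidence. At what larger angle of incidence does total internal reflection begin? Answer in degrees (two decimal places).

tan θ_B = n₂/n₁ = tan 37.44° = 0.7657.
Total internal reflection: sin θ_c = n₂/n₁ = 0.7657.
θ_c = arcsin(0.7657) = 49.97°.

θ_c ≈ 49.97°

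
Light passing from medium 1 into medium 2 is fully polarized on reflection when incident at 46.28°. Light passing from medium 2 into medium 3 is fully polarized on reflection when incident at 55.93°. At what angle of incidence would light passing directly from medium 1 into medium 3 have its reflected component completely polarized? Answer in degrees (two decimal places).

θ_B ≈ 57.11°

n₂/n₁ = tan 46.28° = 1.0457 and n₃/n₂ = tan 55.93° = 1.4787.
So n₃/n₁ = (n₂/n₁)(n₃/n₂) = 1.0457 × 1.4787 = 1.5462.
θ_B(1→3) = arctan(1.5462) = 57.11°.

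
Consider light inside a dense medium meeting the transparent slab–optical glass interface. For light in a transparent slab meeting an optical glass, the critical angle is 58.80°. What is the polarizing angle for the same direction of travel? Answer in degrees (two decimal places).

θ_B ≈ 40.54°

n₂/n₁ = sin θ_c = sin 58.80° = 0.8554.
tan θ_B equals the same ratio, so θ_B = arctan(0.8554) = 40.54°.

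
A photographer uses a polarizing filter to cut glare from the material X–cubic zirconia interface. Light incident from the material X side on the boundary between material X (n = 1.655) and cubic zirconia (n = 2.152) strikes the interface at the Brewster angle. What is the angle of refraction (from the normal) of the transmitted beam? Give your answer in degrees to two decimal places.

tan θ_B = n₂/n₁ = 2.152/1.655 = 1.3003, so θ_B = 52.44°.
The refracted ray is perpendicular to the reflected ray, so θ_t = 90° − θ_B = 37.56°.

θ_t ≈ 37.56°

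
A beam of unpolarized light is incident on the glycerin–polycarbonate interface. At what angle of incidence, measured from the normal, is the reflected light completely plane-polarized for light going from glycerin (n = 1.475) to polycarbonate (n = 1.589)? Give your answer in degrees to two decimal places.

θ_B ≈ 47.13°

Here n₂/n₁ = 1.589/1.475 = 1.0773, and Brewster's law gives tan θ_B = n₂/n₁.
So θ_B = arctan 1.0773 = 47.13°.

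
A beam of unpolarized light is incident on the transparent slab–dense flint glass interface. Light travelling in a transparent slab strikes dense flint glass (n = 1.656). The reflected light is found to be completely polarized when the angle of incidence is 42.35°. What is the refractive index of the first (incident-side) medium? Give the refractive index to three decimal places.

n ≈ 1.817

Full polarization of the reflected beam means tan θ_B = n₂/n₁, where n₁ is the incident medium (a transparent slab).
n₁ = n₂ / tan θ_B = 1.656 / tan 42.35° = 1.817.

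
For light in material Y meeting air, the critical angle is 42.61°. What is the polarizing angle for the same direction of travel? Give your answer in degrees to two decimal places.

θ_B ≈ 34.10°

sin θ_c = n₂/n₁, so n₂/n₁ = sin 42.61° = 0.6770.
Brewster: tan θ_B = n₂/n₁ = 0.6770.
θ_B = arctan(0.6770) = 34.10°.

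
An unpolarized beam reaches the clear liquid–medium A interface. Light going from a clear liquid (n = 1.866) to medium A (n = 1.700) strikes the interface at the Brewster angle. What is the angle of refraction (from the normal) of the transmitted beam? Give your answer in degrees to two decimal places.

First find Brewster's angle: tan θ_B = 1.700/1.866 = 0.9110, giving θ_B = 42.33°.
At Brewster's angle the reflected and refracted rays are perpendicular, so θ_t = 90° − θ_B = 90° − 42.33° = 47.67°.

θ_t ≈ 47.67°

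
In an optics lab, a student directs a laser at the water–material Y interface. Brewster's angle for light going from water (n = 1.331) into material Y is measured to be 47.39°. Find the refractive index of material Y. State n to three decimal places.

n ≈ 1.447

Brewster's law: tan θ_B = n₂/n₁ (light incident in water, refracted into material Y).
n₂ = n₁ tan θ_B = 1.331 × tan 47.39° = 1.447.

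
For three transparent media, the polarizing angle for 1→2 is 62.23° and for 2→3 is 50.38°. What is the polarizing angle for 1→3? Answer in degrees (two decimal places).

n₂/n₁ = tan 62.23° = 1.8991 and n₃/n₂ = tan 50.38° = 1.2079.
Multiplying, n₃/n₁ = 1.8991 × 1.2079 = 2.2940, and θ_B(1→3) = arctan 2.2940 = 66.45°.

θ_B ≈ 66.45°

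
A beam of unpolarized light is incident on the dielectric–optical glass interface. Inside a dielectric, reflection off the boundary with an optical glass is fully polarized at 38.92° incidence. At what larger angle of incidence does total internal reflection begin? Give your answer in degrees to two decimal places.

tan θ_B = n₂/n₁ = tan 38.92° = 0.8075.
Total internal reflection: sin θ_c = n₂/n₁ = 0.8075.
θ_c = arcsin(0.8075) = 53.85°.

θ_c ≈ 53.85°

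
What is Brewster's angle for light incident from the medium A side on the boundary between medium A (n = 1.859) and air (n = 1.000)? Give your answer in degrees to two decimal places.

θ_B ≈ 28.28°

Here n₂/n₁ = 1.000/1.859 = 0.5379, and Brewster's law gives tan θ_B = n₂/n₁. Taking the arctangent, θ_B = 28.28°.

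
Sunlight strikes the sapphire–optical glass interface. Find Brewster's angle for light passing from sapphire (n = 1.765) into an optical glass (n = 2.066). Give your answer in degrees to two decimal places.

θ_B ≈ 49.49°

At Brewster's angle the reflected and refracted rays are perpendicular, which with Snell's law gives tan θ_B = n₂/n₁.
tan θ_B = n₂/n₁ = 2.066/1.765 = 1.1705. Taking the arctangent, θ_B = 49.49°.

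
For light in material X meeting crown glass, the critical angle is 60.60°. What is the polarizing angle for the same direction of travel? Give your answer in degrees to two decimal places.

θ_B ≈ 41.06°

sin θ_c = n₂/n₁, so n₂/n₁ = sin 60.60° = 0.8712.
Brewster: tan θ_B = n₂/n₁ = 0.8712.
θ_B = arctan(0.8712) = 41.06°.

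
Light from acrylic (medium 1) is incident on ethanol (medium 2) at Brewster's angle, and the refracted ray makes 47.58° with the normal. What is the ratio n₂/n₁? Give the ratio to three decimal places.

n₂/n₁ ≈ 0.914

At Brewster incidence θ_B = 90° − θ_t = 90° − 47.58° = 42.42°.
Then n₂/n₁ = tan θ_B = tan 42.42° = 0.914.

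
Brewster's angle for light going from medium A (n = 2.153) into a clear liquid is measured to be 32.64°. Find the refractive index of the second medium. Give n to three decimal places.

n ≈ 1.379

At Brewster's angle, tan θ_B = n₂/n₁ with n₁ on the incident side (medium A) and n₂ on the transmitted side (a clear liquid).
n₂ = n₁ tan θ_B = 2.153 × tan 32.64° = 1.379.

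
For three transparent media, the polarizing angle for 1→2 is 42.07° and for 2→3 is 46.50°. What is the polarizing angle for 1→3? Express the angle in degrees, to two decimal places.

tan θ_B(1→2) = n₂/n₁ = tan 42.07° = 0.9026.
tan θ_B(2→3) = n₃/n₂ = tan 46.50° = 1.0538.
n₃/n₁ = 0.9512. Then tan θ_B(1→3) = n₃/n₁, so θ_B(1→3) = arctan(0.9512) = 43.57°.

θ_B ≈ 43.57°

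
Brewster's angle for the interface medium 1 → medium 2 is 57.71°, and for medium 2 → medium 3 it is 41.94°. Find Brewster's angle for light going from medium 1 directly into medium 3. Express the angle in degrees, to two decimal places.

θ_B ≈ 54.88°

n₂/n₁ = tan 57.71° = 1.5825 and n₃/n₂ = tan 41.94° = 0.8985.
Multiplying, n₃/n₁ = 1.5825 × 0.8985 = 1.4219, and θ_B(1→3) = arctan 1.4219 = 54.88°.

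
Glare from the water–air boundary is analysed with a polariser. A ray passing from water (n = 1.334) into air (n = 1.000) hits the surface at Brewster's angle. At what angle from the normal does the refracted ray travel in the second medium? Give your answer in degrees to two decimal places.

θ_t ≈ 53.14°

tan θ_B = n₂/n₁ = 1.000/1.334 = 0.7496, so θ_B = 36.86°.
At Brewster's angle the reflected and refracted rays are perpendicular, so θ_t = 90° − θ_B = 90° − 36.86° = 53.14°.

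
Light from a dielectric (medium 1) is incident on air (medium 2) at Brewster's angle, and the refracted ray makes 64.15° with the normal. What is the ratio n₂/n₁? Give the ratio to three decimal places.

n₂/n₁ ≈ 0.484

At Brewster incidence θ_B = 90° − θ_t = 90° − 64.15° = 25.85°.
tan θ_B = n₂/n₁, so n₂/n₁ = tan 25.85° = 0.484.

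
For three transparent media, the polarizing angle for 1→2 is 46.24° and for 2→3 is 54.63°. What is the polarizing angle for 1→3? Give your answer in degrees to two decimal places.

θ_B ≈ 55.79°

Each Brewster angle gives a ratio: n₂/n₁ = tan 46.24° = 1.0442, n₃/n₂ = tan 54.63° = 1.4087.
Multiplying, n₃/n₁ = 1.0442 × 1.4087 = 1.4710, and θ_B(1→3) = arctan 1.4710 = 55.79°.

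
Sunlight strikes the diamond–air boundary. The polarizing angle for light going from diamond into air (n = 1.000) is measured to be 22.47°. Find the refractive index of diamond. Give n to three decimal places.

n ≈ 2.418

At the polarizing angle, tan θ_B = n₂/n₁ with n₁ on the incident side (diamond) and n₂ on the transmitted side (air).
n₁ = n₂ / tan θ_B = 1.000 / tan 22.47° = 2.418.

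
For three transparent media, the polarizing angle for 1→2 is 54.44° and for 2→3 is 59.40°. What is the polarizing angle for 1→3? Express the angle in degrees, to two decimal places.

Each Brewster angle gives a ratio: n₂/n₁ = tan 54.44° = 1.3988, n₃/n₂ = tan 59.40° = 1.6909.
Multiplying, n₃/n₁ = 1.3988 × 1.6909 = 2.3653, and θ_B(1→3) = arctan 2.3653 = 67.08°.

θ_B ≈ 67.08°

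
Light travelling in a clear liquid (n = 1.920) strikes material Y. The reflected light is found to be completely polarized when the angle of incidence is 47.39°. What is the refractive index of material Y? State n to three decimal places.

Brewster's law: tan θ_B = n₂/n₁ (light incident in a clear liquid, refracted into material Y).
n₂ = n₁ tan θ_B = 1.920 × tan 47.39° = 2.087.

n ≈ 2.087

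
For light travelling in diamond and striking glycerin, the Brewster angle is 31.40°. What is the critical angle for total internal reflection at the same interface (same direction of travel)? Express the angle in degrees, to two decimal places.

θ_c ≈ 37.62°

From Brewster, n₂/n₁ = tan θ_B = tan 31.40° = 0.6104.
Then sin θ_c = n₂/n₁ = 0.6104, so θ_c = arcsin 0.6104 = 37.62°.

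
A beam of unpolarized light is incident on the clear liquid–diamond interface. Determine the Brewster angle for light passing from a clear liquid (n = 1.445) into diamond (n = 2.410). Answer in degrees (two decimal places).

θ_B ≈ 59.05°

Here n₂/n₁ = 2.410/1.445 = 1.6678, and Brewster's law gives tan θ_B = n₂/n₁.
θ_B = arctan(1.6678) = 59.05°.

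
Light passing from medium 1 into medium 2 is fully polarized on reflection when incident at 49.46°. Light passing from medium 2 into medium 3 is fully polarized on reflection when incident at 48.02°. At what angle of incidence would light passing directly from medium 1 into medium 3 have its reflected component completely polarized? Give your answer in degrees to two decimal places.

θ_B ≈ 52.42°

tan θ_B(1→2) = n₂/n₁ = tan 49.46° = 1.1692.
tan θ_B(2→3) = n₃/n₂ = tan 48.02° = 1.1114.
Multiplying, n₃/n₁ = 1.1692 × 1.1114 = 1.2994, and θ_B(1→3) = arctan 1.2994 = 52.42°.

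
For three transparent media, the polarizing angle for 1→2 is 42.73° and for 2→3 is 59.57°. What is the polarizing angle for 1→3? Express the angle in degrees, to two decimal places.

tan θ_B(1→2) = n₂/n₁ = tan 42.73° = 0.9237.
tan θ_B(2→3) = n₃/n₂ = tan 59.57° = 1.7024.
Multiplying, n₃/n₁ = 0.9237 × 1.7024 = 1.5726, and θ_B(1→3) = arctan 1.5726 = 57.55°.

θ_B ≈ 57.55°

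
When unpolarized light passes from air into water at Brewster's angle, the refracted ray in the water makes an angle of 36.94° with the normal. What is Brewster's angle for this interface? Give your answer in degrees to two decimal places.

θ_B ≈ 53.06°

Since the reflected and refracted rays are at right angles at the polarizing angle, θ_B + θ_t = 90°.
θ_B = 90° − 36.94° = 53.06°.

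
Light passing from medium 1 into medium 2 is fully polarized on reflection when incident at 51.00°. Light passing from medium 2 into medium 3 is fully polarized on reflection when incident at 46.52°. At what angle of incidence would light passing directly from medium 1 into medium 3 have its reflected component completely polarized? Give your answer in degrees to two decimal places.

Each Brewster angle gives a ratio: n₂/n₁ = tan 51.00° = 1.2349, n₃/n₂ = tan 46.52° = 1.0545.
n₃/n₁ = 1.3022. Then tan θ_B(1→3) = n₃/n₁, so θ_B(1→3) = arctan(1.3022) = 52.48°.

θ_B ≈ 52.48°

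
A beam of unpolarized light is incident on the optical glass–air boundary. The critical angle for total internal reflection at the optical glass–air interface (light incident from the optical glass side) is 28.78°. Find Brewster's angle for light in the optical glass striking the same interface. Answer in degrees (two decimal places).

θ_B ≈ 25.71°

n₂/n₁ = sin θ_c = sin 28.78° = 0.4814.
tan θ_B equals the same ratio, so θ_B = arctan(0.4814) = 25.71°.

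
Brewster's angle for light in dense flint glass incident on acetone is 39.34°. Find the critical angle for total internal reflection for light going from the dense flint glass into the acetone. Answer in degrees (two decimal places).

θ_c ≈ 55.05°

tan θ_B = n₂/n₁ = tan 39.34° = 0.8197.
Total internal reflection: sin θ_c = n₂/n₁ = 0.8197.
θ_c = arcsin(0.8197) = 55.05°.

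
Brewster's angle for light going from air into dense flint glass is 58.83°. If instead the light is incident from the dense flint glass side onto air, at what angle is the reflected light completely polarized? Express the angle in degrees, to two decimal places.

θ_B' ≈ 31.17°

tan θ_B' = n₁/n₂ = 1/tan θ_B, so θ_B' = 90° − θ_B.
θ_B' = 90° − 58.83° = 31.17°.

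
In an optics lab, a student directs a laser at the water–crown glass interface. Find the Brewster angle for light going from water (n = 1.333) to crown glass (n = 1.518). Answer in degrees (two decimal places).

Here n₂/n₁ = 1.518/1.333 = 1.1388, and Brewster's law gives tan θ_B = n₂/n₁. Taking the arctangent, θ_B = 48.71°.

θ_B ≈ 48.71°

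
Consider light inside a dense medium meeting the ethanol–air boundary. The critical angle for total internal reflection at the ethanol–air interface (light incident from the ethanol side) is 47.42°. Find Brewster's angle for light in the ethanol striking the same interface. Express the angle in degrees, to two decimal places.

n₂/n₁ = sin θ_c = sin 47.42° = 0.7363.
tan θ_B equals the same ratio, so θ_B = arctan(0.7363) = 36.37°.

θ_B ≈ 36.37°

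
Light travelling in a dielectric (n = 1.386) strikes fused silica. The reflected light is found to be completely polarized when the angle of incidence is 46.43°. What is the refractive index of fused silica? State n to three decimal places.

Brewster's law: tan θ_B = n₂/n₁ (light incident in a dielectric, refracted into fused silica).
n₂ = n₁ tan θ_B = 1.386 × tan 46.43° = 1.457.

n ≈ 1.457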